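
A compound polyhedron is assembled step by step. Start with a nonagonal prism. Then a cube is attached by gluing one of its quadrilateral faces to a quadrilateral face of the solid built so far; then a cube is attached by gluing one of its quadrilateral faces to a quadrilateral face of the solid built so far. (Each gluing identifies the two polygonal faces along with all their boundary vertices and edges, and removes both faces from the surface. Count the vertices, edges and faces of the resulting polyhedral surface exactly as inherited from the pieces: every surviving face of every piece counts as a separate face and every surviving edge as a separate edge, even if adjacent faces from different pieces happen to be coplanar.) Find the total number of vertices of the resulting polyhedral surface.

A nonagonal prism: V=18, E=27, F=11.
Attach a cube (V=8, E=12, F=6) along a 4-gon: merge 4 vertices and 4 edges, delete both glued faces → V=22, E=35, F=15.
Attach a cube (V=8, E=12, F=6) along a 4-gon: merge 4 vertices and 4 edges, delete both glued faces → V=26, E=43, F=19.
Check: V − E + F = 26 − 43 + 19 = 2.

26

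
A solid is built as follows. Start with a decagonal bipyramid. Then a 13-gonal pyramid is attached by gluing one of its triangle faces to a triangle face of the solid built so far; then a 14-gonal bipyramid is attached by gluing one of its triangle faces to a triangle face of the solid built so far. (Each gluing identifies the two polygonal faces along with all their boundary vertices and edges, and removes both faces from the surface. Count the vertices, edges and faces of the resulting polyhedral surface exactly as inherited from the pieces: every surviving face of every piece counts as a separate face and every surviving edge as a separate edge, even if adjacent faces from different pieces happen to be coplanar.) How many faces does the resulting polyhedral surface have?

58

A decagonal bipyramid: V=12, E=30, F=20.
Attach a 13-gonal pyramid (V=14, E=26, F=14) along a 3-gon: merge 3 vertices and 3 edges, delete both glued faces → V=23, E=53, F=32.
Attach a 14-gonal bipyramid (V=16, E=42, F=28) along a 3-gon: merge 3 vertices and 3 edges, delete both glued faces → V=36, E=92, F=58.
Check: V − E + F = 36 − 92 + 58 = 2.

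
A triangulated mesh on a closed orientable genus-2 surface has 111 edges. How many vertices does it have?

χ = 2 − 2·2 = -2, and every face is a triangle so 3F = 2E.
F = 2E/3 = 74. Then V = -2 + E − F = -2 + 111 − 74 = 35.

35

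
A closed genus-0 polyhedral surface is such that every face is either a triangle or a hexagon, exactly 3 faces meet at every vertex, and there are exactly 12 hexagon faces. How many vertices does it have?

Let x be the number of triangles; then F = 12 + x.
Edge–face incidences: 2E = 6·12 + 3·x = 72 + 3x.
Every vertex has degree 3, so 3V = 2E.
Euler: V − E + F = 2 ⇒ (2E)/3 − E + (12 + x) = 2.
Multiply by 6: 2·(2E) − 3·(2E) + 6·(12 + x) = 12, i.e. 72 + 6x − (72 + 3x) = 12.
Collecting terms: 3x = 12, so x = 4.
Then 2E = 72 + 3·4 = 84, so E = 42, V = 2E/3 = 28, F = 12 + 4 = 16.

28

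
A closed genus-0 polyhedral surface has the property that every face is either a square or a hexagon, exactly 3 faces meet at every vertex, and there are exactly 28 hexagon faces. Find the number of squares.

6

Let x be the number of squares; then F = 28 + x.
Edge–face incidences: 2E = 6·28 + 4·x = 168 + 4x.
Every vertex has degree 3, so 3V = 2E.
Euler: V − E + F = 2 ⇒ (2E)/3 − E + (28 + x) = 2.
Multiply by 6: 2·(2E) − 3·(2E) + 6·(28 + x) = 12, i.e. 168 + 6x − (168 + 4x) = 12.
Collecting terms: 2x = 12, so x = 6.
Then 2E = 168 + 4·6 = 192, so E = 96, V = 2E/3 = 64, F = 28 + 6 = 34.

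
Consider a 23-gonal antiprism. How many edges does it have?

An antiprism on an n-gon has two n-gon caps and 2n triangles: V = 2·23 = 46, E = 4·23 = 92, F = 2·23 + 2 = 48.
Check: V − E + F = 46 − 92 + 48 = 2.

92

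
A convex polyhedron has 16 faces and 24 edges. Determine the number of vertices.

10

Here V − E + F = 2.
V = 2 + E − F = 2 + 24 − 16 = 10.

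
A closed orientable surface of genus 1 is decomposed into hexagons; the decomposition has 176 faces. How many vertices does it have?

χ = 2 − 2·1 = 0, and every face is a hexagon so 6F = 2E.
E = 6·176/2 = 528. Then V = 0 + E − F = 0 + 528 − 176 = 352.

352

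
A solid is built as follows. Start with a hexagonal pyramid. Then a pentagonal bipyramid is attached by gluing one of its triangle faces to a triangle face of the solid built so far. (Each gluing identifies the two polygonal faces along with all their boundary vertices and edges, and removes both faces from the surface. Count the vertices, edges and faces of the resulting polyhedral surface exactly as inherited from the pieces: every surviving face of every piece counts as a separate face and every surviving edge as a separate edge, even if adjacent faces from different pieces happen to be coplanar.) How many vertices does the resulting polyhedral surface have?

A hexagonal pyramid: V=7, E=12, F=7.
Attach a pentagonal bipyramid (V=7, E=15, F=10) along a 3-gon: merge 3 vertices and 3 edges, delete both glued faces → V=11, E=24, F=15.
Check: V − E + F = 11 − 24 + 15 = 2.

11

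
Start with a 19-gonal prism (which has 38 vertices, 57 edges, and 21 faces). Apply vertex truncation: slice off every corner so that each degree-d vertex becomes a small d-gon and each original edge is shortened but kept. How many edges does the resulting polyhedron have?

171

Truncation replaces each original edge-end by a new vertex, so V′ = 2E = 114.
Each original edge survives, and each old vertex of degree d contributes d new edges; summing degrees gives Σd = 2E, so E′ = E + 2E = 3E = 171.
Each original face survives and each original vertex becomes one new face: F′ = F + V = 59.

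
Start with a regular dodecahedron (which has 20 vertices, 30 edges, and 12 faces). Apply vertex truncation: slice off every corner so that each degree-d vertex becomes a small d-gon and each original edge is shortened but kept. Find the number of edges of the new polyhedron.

Truncation replaces each original edge-end by a new vertex, so V′ = 2E = 60.
Each original edge survives, and each old vertex of degree d contributes d new edges; summing degrees gives Σd = 2E, so E′ = E + 2E = 3E = 90.
Each original face survives and each original vertex becomes one new face: F′ = F + V = 32.

90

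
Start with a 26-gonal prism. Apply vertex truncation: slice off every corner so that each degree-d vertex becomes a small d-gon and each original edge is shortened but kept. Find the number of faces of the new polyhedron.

The base solid has V = 52, E = 78, F = 28.
Truncation replaces each original edge-end by a new vertex, so V′ = 2E = 156.
Each original edge survives, and each old vertex of degree d contributes d new edges; summing degrees gives Σd = 2E, so E′ = E + 2E = 3E = 234.
Each original face survives and each original vertex becomes one new face: F′ = F + V = 80.

80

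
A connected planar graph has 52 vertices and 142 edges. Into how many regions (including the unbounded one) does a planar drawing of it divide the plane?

Euler's formula for a connected plane graph: V − E + F = 2, so F = 2 − 52 + 142 = 92.

92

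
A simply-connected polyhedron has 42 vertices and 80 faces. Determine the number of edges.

Here V − E + F = 2.
E = V + F − (2) = 42 + 80 − (2) = 120.

120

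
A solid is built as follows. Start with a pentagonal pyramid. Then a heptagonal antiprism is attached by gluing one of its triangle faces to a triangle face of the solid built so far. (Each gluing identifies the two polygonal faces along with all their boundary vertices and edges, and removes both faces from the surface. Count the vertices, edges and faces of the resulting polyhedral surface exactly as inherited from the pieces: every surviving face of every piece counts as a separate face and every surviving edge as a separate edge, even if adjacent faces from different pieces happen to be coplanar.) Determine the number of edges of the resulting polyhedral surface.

A pentagonal pyramid: V=6, E=10, F=6.
Attach a heptagonal antiprism (V=14, E=28, F=16) along a 3-gon: merge 3 vertices and 3 edges, delete both glued faces → V=17, E=35, F=20.
Check: V − E + F = 17 − 35 + 20 = 2.

35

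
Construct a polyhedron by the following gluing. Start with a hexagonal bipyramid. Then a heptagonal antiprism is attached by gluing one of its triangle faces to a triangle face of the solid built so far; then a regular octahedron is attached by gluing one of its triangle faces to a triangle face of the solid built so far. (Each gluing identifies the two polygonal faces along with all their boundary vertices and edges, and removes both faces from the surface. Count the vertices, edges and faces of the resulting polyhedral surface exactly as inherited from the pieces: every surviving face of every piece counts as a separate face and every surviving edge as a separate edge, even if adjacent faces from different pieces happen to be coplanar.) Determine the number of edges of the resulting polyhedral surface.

52

A hexagonal bipyramid: V=8, E=18, F=12.
Attach a heptagonal antiprism (V=14, E=28, F=16) along a 3-gon: merge 3 vertices and 3 edges, delete both glued faces → V=19, E=43, F=26.
Attach a regular octahedron (V=6, E=12, F=8) along a 3-gon: merge 3 vertices and 3 edges, delete both glued faces → V=22, E=52, F=32.
Check: V − E + F = 22 − 52 + 32 = 2.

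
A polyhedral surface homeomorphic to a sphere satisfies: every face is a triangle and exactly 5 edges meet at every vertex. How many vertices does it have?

12

Each face has 3 edges and each edge borders two faces, so 2E = 3F.
Each vertex has degree 5, so 5V = 2E and hence V = 3F/5.
Euler: V − E + F = 2 ⇒ (3F/5) − (3F/2) + F = 2.
Multiply by 10: (6 − 15 + 10)F = 20, i.e. 1F = 20.
So F = 20, E = 3·20/2 = 30, V = 3·20/5 = 12.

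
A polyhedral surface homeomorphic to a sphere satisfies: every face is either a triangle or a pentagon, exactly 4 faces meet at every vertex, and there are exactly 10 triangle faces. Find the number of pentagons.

Let x be the number of pentagons; then F = 10 + x.
Edge–face incidences: 2E = 3·10 + 5·x = 30 + 5x.
Every vertex has degree 4, so 4V = 2E.
Euler: V − E + F = 2 ⇒ (2E)/4 − E + (10 + x) = 2.
Multiply by 8: 2·(2E) − 4·(2E) + 8·(10 + x) = 16, i.e. 80 + 8x − 2·(30 + 5x) = 16.
Collecting terms: −2x + 20 = 16, so −2x = −4, so x = 2.
Then 2E = 30 + 5·2 = 40, so E = 20, V = 2E/4 = 10, F = 10 + 2 = 12.

2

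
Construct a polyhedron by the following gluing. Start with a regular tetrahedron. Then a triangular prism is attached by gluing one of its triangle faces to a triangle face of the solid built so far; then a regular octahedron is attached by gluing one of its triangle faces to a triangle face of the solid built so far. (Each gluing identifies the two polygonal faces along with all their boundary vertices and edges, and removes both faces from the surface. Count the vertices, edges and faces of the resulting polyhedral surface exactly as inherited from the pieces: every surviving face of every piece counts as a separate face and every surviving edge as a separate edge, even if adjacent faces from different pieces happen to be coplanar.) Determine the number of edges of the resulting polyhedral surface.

A regular tetrahedron: V=4, E=6, F=4.
Attach a triangular prism (V=6, E=9, F=5) along a 3-gon: merge 3 vertices and 3 edges, delete both glued faces → V=7, E=12, F=7.
Attach a regular octahedron (V=6, E=12, F=8) along a 3-gon: merge 3 vertices and 3 edges, delete both glued faces → V=10, E=21, F=13.
Check: V − E + F = 10 − 21 + 13 = 2.

21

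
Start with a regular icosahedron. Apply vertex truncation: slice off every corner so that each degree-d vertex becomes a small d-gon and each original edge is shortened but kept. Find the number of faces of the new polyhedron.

32

The base solid has V = 12, E = 30, F = 20.
Truncation replaces each original edge-end by a new vertex, so V′ = 2E = 60.
Each original edge survives, and each old vertex of degree d contributes d new edges; summing degrees gives Σd = 2E, so E′ = E + 2E = 3E = 90.
Each original face survives and each original vertex becomes one new face: F′ = F + V = 32.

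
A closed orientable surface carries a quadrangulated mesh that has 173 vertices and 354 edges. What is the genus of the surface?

3

Every face is a square and each edge borders two faces, so 4F = 2·354, giving F = 177.
χ = V − E + F = 173 − 354 + 177 = -4.
For a closed orientable surface χ = 2 − 2g, so g = (2 − (-4))/2 = 3.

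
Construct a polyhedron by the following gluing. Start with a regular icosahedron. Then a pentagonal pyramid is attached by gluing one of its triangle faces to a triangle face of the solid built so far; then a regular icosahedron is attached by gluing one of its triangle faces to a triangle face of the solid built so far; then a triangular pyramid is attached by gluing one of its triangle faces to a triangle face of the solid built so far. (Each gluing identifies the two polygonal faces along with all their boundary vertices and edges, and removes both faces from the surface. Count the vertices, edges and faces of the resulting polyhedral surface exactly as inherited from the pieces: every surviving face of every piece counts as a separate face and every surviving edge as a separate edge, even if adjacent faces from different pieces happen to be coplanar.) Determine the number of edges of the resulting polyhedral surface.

67

A regular icosahedron: V=12, E=30, F=20.
Attach a pentagonal pyramid (V=6, E=10, F=6) along a 3-gon: merge 3 vertices and 3 edges, delete both glued faces → V=15, E=37, F=24.
Attach a regular icosahedron (V=12, E=30, F=20) along a 3-gon: merge 3 vertices and 3 edges, delete both glued faces → V=24, E=64, F=42.
Attach a triangular pyramid (V=4, E=6, F=4) along a 3-gon: merge 3 vertices and 3 edges, delete both glued faces → V=25, E=67, F=44.
Check: V − E + F = 25 − 67 + 44 = 2.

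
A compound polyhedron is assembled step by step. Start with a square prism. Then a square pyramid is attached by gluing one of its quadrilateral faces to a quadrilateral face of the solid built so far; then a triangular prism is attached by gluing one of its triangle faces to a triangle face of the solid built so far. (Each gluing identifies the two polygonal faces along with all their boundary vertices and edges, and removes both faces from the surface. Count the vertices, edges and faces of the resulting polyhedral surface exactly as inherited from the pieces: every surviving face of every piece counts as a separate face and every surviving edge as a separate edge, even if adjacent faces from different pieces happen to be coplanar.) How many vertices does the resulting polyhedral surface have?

A square prism: V=8, E=12, F=6.
Attach a square pyramid (V=5, E=8, F=5) along a 4-gon: merge 4 vertices and 4 edges, delete both glued faces → V=9, E=16, F=9.
Attach a triangular prism (V=6, E=9, F=5) along a 3-gon: merge 3 vertices and 3 edges, delete both glued faces → V=12, E=22, F=12.
Check: V − E + F = 12 − 22 + 12 = 2.

12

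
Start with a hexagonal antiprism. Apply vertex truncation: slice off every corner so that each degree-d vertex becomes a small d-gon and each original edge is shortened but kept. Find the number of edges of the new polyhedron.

The base solid has V = 12, E = 24, F = 14.
Truncation replaces each original edge-end by a new vertex, so V′ = 2E = 48.
Each original edge survives, and each old vertex of degree d contributes d new edges; summing degrees gives Σd = 2E, so E′ = E + 2E = 3E = 72.
Each original face survives and each original vertex becomes one new face: F′ = F + V = 26.

72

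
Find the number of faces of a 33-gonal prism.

35

A prism on an n-gon has two n-gon bases and n rectangular sides: V = 2·33 = 66, E = 3·33 = 99, F = 33 + 2 = 35.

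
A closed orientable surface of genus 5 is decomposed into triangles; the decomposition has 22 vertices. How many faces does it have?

χ = 2 − 2·5 = -8, and every face is a triangle so 3F = 2E.
V − E + F = -8 with E = 3F/2 gives 22 − (3/2 − 1)·F = -8, so F = 60 and E = 90.

60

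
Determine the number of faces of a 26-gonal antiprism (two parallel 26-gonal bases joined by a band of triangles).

54

An antiprism on an n-gon has two n-gon caps and 2n triangles: V = 2·26 = 52, E = 4·26 = 104, F = 2·26 + 2 = 54.
Check: V − E + F = 52 − 104 + 54 = 2.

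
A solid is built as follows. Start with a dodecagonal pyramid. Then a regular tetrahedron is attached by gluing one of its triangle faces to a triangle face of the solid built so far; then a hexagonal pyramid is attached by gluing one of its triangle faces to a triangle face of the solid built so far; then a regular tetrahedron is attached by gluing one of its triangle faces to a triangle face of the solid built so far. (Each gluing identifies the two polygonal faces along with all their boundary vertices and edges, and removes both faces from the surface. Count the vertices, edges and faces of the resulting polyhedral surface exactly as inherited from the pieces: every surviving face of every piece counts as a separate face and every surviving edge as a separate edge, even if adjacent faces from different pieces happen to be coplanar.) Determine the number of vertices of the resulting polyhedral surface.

A dodecagonal pyramid: V=13, E=24, F=13.
Attach a regular tetrahedron (V=4, E=6, F=4) along a 3-gon: merge 3 vertices and 3 edges, delete both glued faces → V=14, E=27, F=15.
Attach a hexagonal pyramid (V=7, E=12, F=7) along a 3-gon: merge 3 vertices and 3 edges, delete both glued faces → V=18, E=36, F=20.
Attach a regular tetrahedron (V=4, E=6, F=4) along a 3-gon: merge 3 vertices and 3 edges, delete both glued faces → V=19, E=39, F=22.
Check: V − E + F = 19 − 39 + 22 = 2.

19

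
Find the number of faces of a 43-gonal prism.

A prism on an n-gon has two n-gon bases and n rectangular sides: V = 2·43 = 86, E = 3·43 = 129, F = 43 + 2 = 45.

45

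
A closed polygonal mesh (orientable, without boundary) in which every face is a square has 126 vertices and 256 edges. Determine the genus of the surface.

Every face is a square and each edge borders two faces, so 4F = 2·256, giving F = 128.
χ = V − E + F = 126 − 256 + 128 = -2.
For a closed orientable surface χ = 2 − 2g, so g = (2 − (-2))/2 = 2.

2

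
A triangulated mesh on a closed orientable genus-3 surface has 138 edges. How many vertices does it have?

χ = 2 − 2·3 = -4, and every face is a triangle so 3F = 2E.
F = 2E/3 = 92. Then V = -4 + E − F = -4 + 138 − 92 = 42.

42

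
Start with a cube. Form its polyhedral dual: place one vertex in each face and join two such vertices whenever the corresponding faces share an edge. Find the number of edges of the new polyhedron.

The base solid has V = 8, E = 12, F = 6.
The dual swaps V and F and preserves E: V′ = F = 6, E′ = E = 12, F′ = V = 8.

12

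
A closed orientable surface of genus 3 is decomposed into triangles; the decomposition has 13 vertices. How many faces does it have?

χ = 2 − 2·3 = -4, and every face is a triangle so 3F = 2E.
V − E + F = -4 with E = 3F/2 gives 13 − (3/2 − 1)·F = -4, so F = 34 and E = 51.

34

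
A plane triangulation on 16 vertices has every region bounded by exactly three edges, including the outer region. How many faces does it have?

In a plane triangulation 3F = 2E and V − E + F = 2, so F = 2V − 4 = 2·16 − 4 = 28.

28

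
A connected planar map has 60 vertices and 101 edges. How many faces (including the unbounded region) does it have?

Euler's formula for a connected plane graph: V − E + F = 2, so F = 2 − 60 + 101 = 43.

43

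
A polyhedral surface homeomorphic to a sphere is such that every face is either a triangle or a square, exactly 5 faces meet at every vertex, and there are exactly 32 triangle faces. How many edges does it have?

Let x be the number of squares; then F = 32 + x.
Edge–face incidences: 2E = 3·32 + 4·x = 96 + 4x.
Every vertex has degree 5, so 5V = 2E.
Euler: V − E + F = 2 ⇒ (2E)/5 − E + (32 + x) = 2.
Multiply by 10: 2·(2E) − 5·(2E) + 10·(32 + x) = 20, i.e. 320 + 10x − 3·(96 + 4x) = 20.
Collecting terms: −2x + 32 = 20, so −2x = −12, so x = 6.
Then 2E = 96 + 4·6 = 120, so E = 60, V = 2E/5 = 24, F = 32 + 6 = 38.

60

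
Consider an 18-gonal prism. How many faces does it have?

A prism on an n-gon has two n-gon bases and n rectangular sides: V = 2·18 = 36, E = 3·18 = 54, F = 18 + 2 = 20.

20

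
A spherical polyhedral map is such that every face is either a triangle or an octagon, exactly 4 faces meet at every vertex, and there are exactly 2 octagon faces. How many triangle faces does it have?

Let x be the number of triangles; then F = 2 + x.
Edge–face incidences: 2E = 8·2 + 3·x = 16 + 3x.
Every vertex has degree 4, so 4V = 2E.
Euler: V − E + F = 2 ⇒ (2E)/4 − E + (2 + x) = 2.
Multiply by 8: 2·(2E) − 4·(2E) + 8·(2 + x) = 16, i.e. 16 + 8x − 2·(16 + 3x) = 16.
Collecting terms: 2x − 16 = 16, so 2x = 32, so x = 16.
Then 2E = 16 + 3·16 = 64, so E = 32, V = 2E/4 = 16, F = 2 + 16 = 18.

16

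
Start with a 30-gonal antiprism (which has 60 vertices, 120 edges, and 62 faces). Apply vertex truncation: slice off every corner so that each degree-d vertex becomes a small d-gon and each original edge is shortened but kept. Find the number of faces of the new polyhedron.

Truncation replaces each original edge-end by a new vertex, so V′ = 2E = 240.
Each original edge survives, and each old vertex of degree d contributes d new edges; summing degrees gives Σd = 2E, so E′ = E + 2E = 3E = 360.
Each original face survives and each original vertex becomes one new face: F′ = F + V = 122.

122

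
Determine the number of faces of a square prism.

6

A prism on an n-gon has two n-gon bases and n rectangular sides: V = 2·4 = 8, E = 3·4 = 12, F = 4 + 2 = 6.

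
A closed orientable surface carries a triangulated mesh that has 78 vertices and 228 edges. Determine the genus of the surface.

0

Every face is a triangle and each edge borders two faces, so 3F = 2·228, giving F = 152.
χ = V − E + F = 78 − 228 + 152 = 2.
For a closed orientable surface χ = 2 − 2g, so g = (2 − (2))/2 = 0.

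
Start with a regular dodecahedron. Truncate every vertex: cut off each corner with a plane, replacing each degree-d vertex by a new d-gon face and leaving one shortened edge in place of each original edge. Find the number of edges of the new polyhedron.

90

The base solid has V = 20, E = 30, F = 12.
Truncation replaces each original edge-end by a new vertex, so V′ = 2E = 60.
Each original edge survives, and each old vertex of degree d contributes d new edges; summing degrees gives Σd = 2E, so E′ = E + 2E = 3E = 90.
Each original face survives and each original vertex becomes one new face: F′ = F + V = 32.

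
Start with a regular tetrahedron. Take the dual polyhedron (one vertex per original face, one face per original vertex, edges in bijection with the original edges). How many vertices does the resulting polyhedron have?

The base solid has V = 4, E = 6, F = 4.
The dual swaps V and F and preserves E: V′ = F = 4, E′ = E = 6, F′ = V = 4.

4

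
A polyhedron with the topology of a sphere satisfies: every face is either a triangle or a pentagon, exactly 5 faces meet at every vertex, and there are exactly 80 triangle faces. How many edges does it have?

Let x be the number of pentagons; then F = 80 + x.
Edge–face incidences: 2E = 3·80 + 5·x = 240 + 5x.
Every vertex has degree 5, so 5V = 2E.
Euler: V − E + F = 2 ⇒ (2E)/5 − E + (80 + x) = 2.
Multiply by 10: 2·(2E) − 5·(2E) + 10·(80 + x) = 20, i.e. 800 + 10x − 3·(240 + 5x) = 20.
Collecting terms: −5x + 80 = 20, so −5x = −60, so x = 12.
Then 2E = 240 + 5·12 = 300, so E = 150, V = 2E/5 = 60, F = 80 + 12 = 92.

150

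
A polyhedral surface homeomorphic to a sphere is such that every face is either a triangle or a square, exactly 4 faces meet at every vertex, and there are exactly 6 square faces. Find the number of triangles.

Let x be the number of triangles; then F = 6 + x.
Edge–face incidences: 2E = 4·6 + 3·x = 24 + 3x.
Every vertex has degree 4, so 4V = 2E.
Euler: V − E + F = 2 ⇒ (2E)/4 − E + (6 + x) = 2.
Multiply by 8: 2·(2E) − 4·(2E) + 8·(6 + x) = 16, i.e. 48 + 8x − 2·(24 + 3x) = 16.
Collecting terms: 2x = 16, so x = 8.
Then 2E = 24 + 3·8 = 48, so E = 24, V = 2E/4 = 12, F = 6 + 8 = 14.

8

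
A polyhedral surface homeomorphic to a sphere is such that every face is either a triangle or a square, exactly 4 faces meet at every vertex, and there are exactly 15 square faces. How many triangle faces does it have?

Let x be the number of triangles; then F = 15 + x.
Edge–face incidences: 2E = 4·15 + 3·x = 60 + 3x.
Every vertex has degree 4, so 4V = 2E.
Euler: V − E + F = 2 ⇒ (2E)/4 − E + (15 + x) = 2.
Multiply by 8: 2·(2E) − 4·(2E) + 8·(15 + x) = 16, i.e. 120 + 8x − 2·(60 + 3x) = 16.
Collecting terms: 2x = 16, so x = 8.
Then 2E = 60 + 3·8 = 84, so E = 42, V = 2E/4 = 21, F = 15 + 8 = 23.

8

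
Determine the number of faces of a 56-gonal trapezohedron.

112

The n-trapezohedron (dual of the n-antiprism) has V = 2·56 + 2 = 114, E = 4·56 = 224, F = 2·56 = 112.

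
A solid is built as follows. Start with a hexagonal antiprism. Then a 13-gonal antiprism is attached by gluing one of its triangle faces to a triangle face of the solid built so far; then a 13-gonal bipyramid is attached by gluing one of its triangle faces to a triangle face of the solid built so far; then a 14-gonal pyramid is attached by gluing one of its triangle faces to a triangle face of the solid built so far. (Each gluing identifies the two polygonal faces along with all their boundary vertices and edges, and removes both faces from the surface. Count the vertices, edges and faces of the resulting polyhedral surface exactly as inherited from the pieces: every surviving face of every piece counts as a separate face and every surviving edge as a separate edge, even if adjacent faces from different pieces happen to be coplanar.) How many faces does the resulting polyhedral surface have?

A hexagonal antiprism: V=12, E=24, F=14.
Attach a 13-gonal antiprism (V=26, E=52, F=28) along a 3-gon: merge 3 vertices and 3 edges, delete both glued faces → V=35, E=73, F=40.
Attach a 13-gonal bipyramid (V=15, E=39, F=26) along a 3-gon: merge 3 vertices and 3 edges, delete both glued faces → V=47, E=109, F=64.
Attach a 14-gonal pyramid (V=15, E=28, F=15) along a 3-gon: merge 3 vertices and 3 edges, delete both glued faces → V=59, E=134, F=77.
Check: V − E + F = 59 − 134 + 77 = 2.

77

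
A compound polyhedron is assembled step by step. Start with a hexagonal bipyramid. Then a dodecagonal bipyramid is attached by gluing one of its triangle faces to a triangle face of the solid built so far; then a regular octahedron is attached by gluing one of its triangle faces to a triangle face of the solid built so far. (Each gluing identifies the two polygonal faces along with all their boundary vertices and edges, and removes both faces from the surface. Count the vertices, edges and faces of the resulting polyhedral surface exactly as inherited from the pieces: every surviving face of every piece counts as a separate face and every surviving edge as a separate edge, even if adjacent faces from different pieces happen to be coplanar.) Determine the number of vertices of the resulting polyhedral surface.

22

A hexagonal bipyramid: V=8, E=18, F=12.
Attach a dodecagonal bipyramid (V=14, E=36, F=24) along a 3-gon: merge 3 vertices and 3 edges, delete both glued faces → V=19, E=51, F=34.
Attach a regular octahedron (V=6, E=12, F=8) along a 3-gon: merge 3 vertices and 3 edges, delete both glued faces → V=22, E=60, F=40.
Check: V − E + F = 22 − 60 + 40 = 2.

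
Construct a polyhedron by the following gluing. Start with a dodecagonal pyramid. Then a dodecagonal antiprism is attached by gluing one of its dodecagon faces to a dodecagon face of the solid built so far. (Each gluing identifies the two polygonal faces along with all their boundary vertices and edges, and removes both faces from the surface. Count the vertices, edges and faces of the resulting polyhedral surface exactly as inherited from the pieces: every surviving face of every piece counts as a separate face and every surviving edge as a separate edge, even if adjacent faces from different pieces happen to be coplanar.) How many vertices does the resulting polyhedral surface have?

A dodecagonal pyramid: V=13, E=24, F=13.
Attach a dodecagonal antiprism (V=24, E=48, F=26) along a 12-gon: merge 12 vertices and 12 edges, delete both glued faces → V=25, E=60, F=37.
Check: V − E + F = 25 − 60 + 37 = 2.

25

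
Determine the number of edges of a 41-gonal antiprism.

164

An antiprism on an n-gon has two n-gon caps and 2n triangles: V = 2·41 = 82, E = 4·41 = 164, F = 2·41 + 2 = 84.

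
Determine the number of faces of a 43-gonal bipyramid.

86

A bipyramid over an n-gon has 2n triangular faces and n + 2 vertices: V = 43 + 2 = 45, E = 3·43 = 129, F = 2·43 = 86.
Check: V − E + F = 45 − 129 + 86 = 2.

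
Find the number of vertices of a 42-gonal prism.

84

A prism on an n-gon has two n-gon bases and n rectangular sides: V = 2·42 = 84, E = 3·42 = 126, F = 42 + 2 = 44.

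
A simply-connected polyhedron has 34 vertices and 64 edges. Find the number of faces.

Here V − E + F = 2.
F = 2 − V + E = 2 − 34 + 64 = 32.

32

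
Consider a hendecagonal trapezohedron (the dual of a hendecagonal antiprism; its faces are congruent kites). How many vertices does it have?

The n-trapezohedron (dual of the n-antiprism) has V = 2·11 + 2 = 24, E = 4·11 = 44, F = 2·11 = 22.

24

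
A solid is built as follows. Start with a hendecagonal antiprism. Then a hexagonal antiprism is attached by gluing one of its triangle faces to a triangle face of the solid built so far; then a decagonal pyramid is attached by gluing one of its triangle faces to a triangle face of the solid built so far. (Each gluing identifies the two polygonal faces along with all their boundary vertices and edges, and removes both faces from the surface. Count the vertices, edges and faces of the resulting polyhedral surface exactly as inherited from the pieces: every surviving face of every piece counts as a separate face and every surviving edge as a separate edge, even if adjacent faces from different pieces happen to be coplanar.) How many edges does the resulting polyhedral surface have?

A hendecagonal antiprism: V=22, E=44, F=24.
Attach a hexagonal antiprism (V=12, E=24, F=14) along a 3-gon: merge 3 vertices and 3 edges, delete both glued faces → V=31, E=65, F=36.
Attach a decagonal pyramid (V=11, E=20, F=11) along a 3-gon: merge 3 vertices and 3 edges, delete both glued faces → V=39, E=82, F=45.
Check: V − E + F = 39 − 82 + 45 = 2.

82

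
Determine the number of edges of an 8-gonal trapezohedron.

32

The n-trapezohedron (dual of the n-antiprism) has V = 2·8 + 2 = 18, E = 4·8 = 32, F = 2·8 = 16.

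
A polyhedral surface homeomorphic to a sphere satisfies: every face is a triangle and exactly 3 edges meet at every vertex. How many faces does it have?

Each face has 3 edges and each edge borders two faces, so 2E = 3F.
Each vertex has degree 3, so 3V = 2E and hence V = 3F/3.
Euler: V − E + F = 2 ⇒ (3F/3) − (3F/2) + F = 2.
Multiply by 6: (6 − 9 + 6)F = 12, i.e. 3F = 12.
So F = 4, E = 3·4/2 = 6, V = 3·4/3 = 4.

4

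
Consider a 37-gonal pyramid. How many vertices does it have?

38

A pyramid on an n-gon base has one n-gon and n triangles: V = 37 + 1 = 38, E = 2·37 = 74, F = 37 + 1 = 38.
Check: V − E + F = 38 − 74 + 38 = 2.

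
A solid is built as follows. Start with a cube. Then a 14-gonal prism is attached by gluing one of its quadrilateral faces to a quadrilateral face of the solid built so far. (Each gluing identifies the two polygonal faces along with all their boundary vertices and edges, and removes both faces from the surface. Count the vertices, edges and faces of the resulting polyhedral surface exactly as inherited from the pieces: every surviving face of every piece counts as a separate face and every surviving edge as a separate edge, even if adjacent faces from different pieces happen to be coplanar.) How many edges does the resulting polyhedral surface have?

50

A cube: V=8, E=12, F=6.
Attach a 14-gonal prism (V=28, E=42, F=16) along a 4-gon: merge 4 vertices and 4 edges, delete both glued faces → V=32, E=50, F=20.
Check: V − E + F = 32 − 50 + 20 = 2.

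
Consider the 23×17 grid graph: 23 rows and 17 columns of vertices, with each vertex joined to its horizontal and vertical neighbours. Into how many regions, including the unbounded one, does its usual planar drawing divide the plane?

353

The grid has V = 23·17 = 391 vertices and E = 23·16 + 17·22 = 742 edges.
F = 2 − V + E = 2 − 391 + 742 = 353.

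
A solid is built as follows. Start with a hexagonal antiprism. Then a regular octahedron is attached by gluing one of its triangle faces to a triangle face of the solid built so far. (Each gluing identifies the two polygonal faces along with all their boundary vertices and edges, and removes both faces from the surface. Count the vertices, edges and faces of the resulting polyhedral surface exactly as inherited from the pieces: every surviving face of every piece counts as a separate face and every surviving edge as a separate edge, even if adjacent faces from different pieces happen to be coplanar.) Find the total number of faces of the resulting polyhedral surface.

20

A hexagonal antiprism: V=12, E=24, F=14.
Attach a regular octahedron (V=6, E=12, F=8) along a 3-gon: merge 3 vertices and 3 edges, delete both glued faces → V=15, E=33, F=20.
Check: V − E + F = 15 − 33 + 20 = 2.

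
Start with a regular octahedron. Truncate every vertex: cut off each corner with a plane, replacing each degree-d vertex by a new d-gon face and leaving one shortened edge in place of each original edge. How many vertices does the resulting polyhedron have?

The base solid has V = 6, E = 12, F = 8.
Truncation replaces each original edge-end by a new vertex, so V′ = 2E = 24.
Each original edge survives, and each old vertex of degree d contributes d new edges; summing degrees gives Σd = 2E, so E′ = E + 2E = 3E = 36.
Each original face survives and each original vertex becomes one new face: F′ = F + V = 14.

24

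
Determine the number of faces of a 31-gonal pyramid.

32

A pyramid on an n-gon base has one n-gon and n triangles: V = 31 + 1 = 32, E = 2·31 = 62, F = 31 + 1 = 32.
Check: V − E + F = 32 − 62 + 32 = 2.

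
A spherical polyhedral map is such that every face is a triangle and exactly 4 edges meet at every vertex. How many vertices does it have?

6

Each face has 3 edges and each edge borders two faces, so 2E = 3F.
Each vertex has degree 4, so 4V = 2E and hence V = 3F/4.
Euler: V − E + F = 2 ⇒ (3F/4) − (3F/2) + F = 2.
Multiply by 8: (6 − 12 + 8)F = 16, i.e. 2F = 16.
So F = 8, E = 3·8/2 = 12, V = 3·8/4 = 6.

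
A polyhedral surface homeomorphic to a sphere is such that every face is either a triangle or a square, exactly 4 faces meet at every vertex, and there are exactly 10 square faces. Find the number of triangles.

Let x be the number of triangles; then F = 10 + x.
Edge–face incidences: 2E = 4·10 + 3·x = 40 + 3x.
Every vertex has degree 4, so 4V = 2E.
Euler: V − E + F = 2 ⇒ (2E)/4 − E + (10 + x) = 2.
Multiply by 8: 2·(2E) − 4·(2E) + 8·(10 + x) = 16, i.e. 80 + 8x − 2·(40 + 3x) = 16.
Collecting terms: 2x = 16, so x = 8.
Then 2E = 40 + 3·8 = 64, so E = 32, V = 2E/4 = 16, F = 10 + 8 = 18.

8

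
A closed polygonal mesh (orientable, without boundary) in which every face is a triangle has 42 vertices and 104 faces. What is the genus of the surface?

6

Every face is a triangle, so 2E = 3·104 = 312, giving E = 156.
χ = V − E + F = 42 − 156 + 104 = -10.
For a closed orientable surface χ = 2 − 2g, so g = (2 − (-10))/2 = 6.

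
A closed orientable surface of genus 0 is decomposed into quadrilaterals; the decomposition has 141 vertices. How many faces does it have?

χ = 2 − 2·0 = 2, and every face is a square so 4F = 2E.
V − E + F = 2 with E = 4F/2 gives 141 − (4/2 − 1)·F = 2, so F = 139 and E = 278.

139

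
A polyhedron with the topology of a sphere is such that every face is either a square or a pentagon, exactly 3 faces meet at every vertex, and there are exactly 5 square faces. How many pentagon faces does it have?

Let x be the number of pentagons; then F = 5 + x.
Edge–face incidences: 2E = 4·5 + 5·x = 20 + 5x.
Every vertex has degree 3, so 3V = 2E.
Euler: V − E + F = 2 ⇒ (2E)/3 − E + (5 + x) = 2.
Multiply by 6: 2·(2E) − 3·(2E) + 6·(5 + x) = 12, i.e. 30 + 6x − (20 + 5x) = 12.
Collecting terms: x + 10 = 12, so x = 2.
Then 2E = 20 + 5·2 = 30, so E = 15, V = 2E/3 = 10, F = 5 + 2 = 7.

2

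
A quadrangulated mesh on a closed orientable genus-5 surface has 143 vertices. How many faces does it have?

χ = 2 − 2·5 = -8, and every face is a square so 4F = 2E.
V − E + F = -8 with E = 4F/2 gives 143 − (4/2 − 1)·F = -8, so F = 151 and E = 302.

151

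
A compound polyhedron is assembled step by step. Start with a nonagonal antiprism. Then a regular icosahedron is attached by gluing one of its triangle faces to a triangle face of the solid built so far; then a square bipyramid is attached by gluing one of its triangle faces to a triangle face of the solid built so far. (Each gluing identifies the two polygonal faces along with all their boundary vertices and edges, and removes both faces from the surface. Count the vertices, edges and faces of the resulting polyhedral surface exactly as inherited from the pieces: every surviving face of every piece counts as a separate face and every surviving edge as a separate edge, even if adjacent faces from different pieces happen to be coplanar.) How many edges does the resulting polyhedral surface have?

72

A nonagonal antiprism: V=18, E=36, F=20.
Attach a regular icosahedron (V=12, E=30, F=20) along a 3-gon: merge 3 vertices and 3 edges, delete both glued faces → V=27, E=63, F=38.
Attach a square bipyramid (V=6, E=12, F=8) along a 3-gon: merge 3 vertices and 3 edges, delete both glued faces → V=30, E=72, F=44.
Check: V − E + F = 30 − 72 + 44 = 2.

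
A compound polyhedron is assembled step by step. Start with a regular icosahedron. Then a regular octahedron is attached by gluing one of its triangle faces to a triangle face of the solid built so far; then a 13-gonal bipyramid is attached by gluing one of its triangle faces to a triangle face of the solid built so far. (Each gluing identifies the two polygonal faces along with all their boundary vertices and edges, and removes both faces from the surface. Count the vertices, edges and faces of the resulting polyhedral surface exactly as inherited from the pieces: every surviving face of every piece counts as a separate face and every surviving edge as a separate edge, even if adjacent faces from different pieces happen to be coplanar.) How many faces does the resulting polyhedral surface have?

50

A regular icosahedron: V=12, E=30, F=20.
Attach a regular octahedron (V=6, E=12, F=8) along a 3-gon: merge 3 vertices and 3 edges, delete both glued faces → V=15, E=39, F=26.
Attach a 13-gonal bipyramid (V=15, E=39, F=26) along a 3-gon: merge 3 vertices and 3 edges, delete both glued faces → V=27, E=75, F=50.
Check: V − E + F = 27 − 75 + 50 = 2.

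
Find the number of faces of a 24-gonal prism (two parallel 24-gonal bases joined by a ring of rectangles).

A prism on an n-gon has two n-gon bases and n rectangular sides: V = 2·24 = 48, E = 3·24 = 72, F = 24 + 2 = 26.

26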